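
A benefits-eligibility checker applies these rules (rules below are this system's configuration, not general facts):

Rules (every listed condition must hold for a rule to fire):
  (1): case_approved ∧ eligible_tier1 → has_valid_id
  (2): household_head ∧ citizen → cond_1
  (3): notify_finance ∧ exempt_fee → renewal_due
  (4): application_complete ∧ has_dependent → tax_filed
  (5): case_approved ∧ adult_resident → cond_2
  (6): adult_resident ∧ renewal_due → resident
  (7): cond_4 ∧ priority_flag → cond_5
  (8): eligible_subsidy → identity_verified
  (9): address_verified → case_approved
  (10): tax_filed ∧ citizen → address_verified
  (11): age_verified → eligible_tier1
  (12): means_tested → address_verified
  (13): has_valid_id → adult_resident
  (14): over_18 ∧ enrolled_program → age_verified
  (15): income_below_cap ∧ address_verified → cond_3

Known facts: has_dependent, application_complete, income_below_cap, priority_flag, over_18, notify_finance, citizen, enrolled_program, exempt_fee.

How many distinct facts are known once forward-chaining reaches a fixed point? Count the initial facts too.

Round 1 — (3), (4), (14), derive renewal_due, tax_filed, age_verified.
Round 2 — (10), (11), derive address_verified, eligible_tier1.
Round 3 — (9), (15), derive case_approved, cond_3.
Round 4 — (1), derive has_valid_id.
Round 5 — (13), derive adult_resident.
Round 6 — (5), (6), derive cond_2, resident.
Closure: {address_verified, adult_resident, age_verified, application_complete, case_approved, citizen, cond_2, cond_3, eligible_tier1, enrolled_program, exempt_fee, has_dependent, has_valid_id, income_below_cap, notify_finance, over_18, priority_flag, renewal_due, resident, tax_filed} — 20 facts.

20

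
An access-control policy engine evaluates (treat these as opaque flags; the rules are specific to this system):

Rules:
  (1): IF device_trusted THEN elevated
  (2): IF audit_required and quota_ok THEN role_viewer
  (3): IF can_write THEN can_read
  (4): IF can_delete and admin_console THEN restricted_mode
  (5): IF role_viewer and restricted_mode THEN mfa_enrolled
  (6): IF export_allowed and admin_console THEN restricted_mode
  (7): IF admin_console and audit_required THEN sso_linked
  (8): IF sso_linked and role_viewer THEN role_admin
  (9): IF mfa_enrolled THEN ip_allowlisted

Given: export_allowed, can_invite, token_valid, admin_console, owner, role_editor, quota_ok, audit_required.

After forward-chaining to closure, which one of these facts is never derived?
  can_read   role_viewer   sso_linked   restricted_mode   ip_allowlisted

can_read

Round 1 fires (2), (6), (7), giving role_viewer, restricted_mode, sso_linked.
Round 2 fires (5), (8), giving mfa_enrolled, role_admin.
Round 3 fires (9), giving ip_allowlisted.
Derived: ip_allowlisted (round 3), restricted_mode (round 1), sso_linked (round 1), role_viewer (round 1). can_read never appears in any round.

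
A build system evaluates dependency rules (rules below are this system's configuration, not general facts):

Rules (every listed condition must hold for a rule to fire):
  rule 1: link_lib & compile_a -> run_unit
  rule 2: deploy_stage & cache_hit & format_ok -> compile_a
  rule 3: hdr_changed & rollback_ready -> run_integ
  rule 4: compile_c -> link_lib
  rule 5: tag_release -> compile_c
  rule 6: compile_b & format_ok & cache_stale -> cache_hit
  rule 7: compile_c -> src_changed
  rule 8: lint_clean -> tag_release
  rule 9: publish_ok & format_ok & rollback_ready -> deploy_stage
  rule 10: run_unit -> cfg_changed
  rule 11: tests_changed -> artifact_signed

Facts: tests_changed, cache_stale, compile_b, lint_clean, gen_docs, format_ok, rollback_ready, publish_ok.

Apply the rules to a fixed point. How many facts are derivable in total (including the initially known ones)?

Round 1: rule 6 [compile_b & format_ok & cache_stale -> cache_hit]; rule 8 [lint_clean -> tag_release]; rule 9 [publish_ok & format_ok & rollback_ready -> deploy_stage]; rule 11 [tests_changed -> artifact_signed]. New: cache_hit, tag_release, deploy_stage, artifact_signed.
Round 2: rule 2 [deploy_stage & cache_hit & format_ok -> compile_a]; rule 5 [tag_release -> compile_c]. New: compile_a, compile_c.
Round 3: rule 4 [compile_c -> link_lib]; rule 7 [compile_c -> src_changed]. New: link_lib, src_changed.
Round 4: rule 1 [link_lib & compile_a -> run_unit]. New: run_unit.
Round 5: rule 10 [run_unit -> cfg_changed]. New: cfg_changed.
Closure: {artifact_signed, cache_hit, cache_stale, cfg_changed, compile_a, compile_b, compile_c, deploy_stage, format_ok, gen_docs, link_lib, lint_clean, publish_ok, rollback_ready, run_unit, src_changed, tag_release, tests_changed} — 18 facts.

18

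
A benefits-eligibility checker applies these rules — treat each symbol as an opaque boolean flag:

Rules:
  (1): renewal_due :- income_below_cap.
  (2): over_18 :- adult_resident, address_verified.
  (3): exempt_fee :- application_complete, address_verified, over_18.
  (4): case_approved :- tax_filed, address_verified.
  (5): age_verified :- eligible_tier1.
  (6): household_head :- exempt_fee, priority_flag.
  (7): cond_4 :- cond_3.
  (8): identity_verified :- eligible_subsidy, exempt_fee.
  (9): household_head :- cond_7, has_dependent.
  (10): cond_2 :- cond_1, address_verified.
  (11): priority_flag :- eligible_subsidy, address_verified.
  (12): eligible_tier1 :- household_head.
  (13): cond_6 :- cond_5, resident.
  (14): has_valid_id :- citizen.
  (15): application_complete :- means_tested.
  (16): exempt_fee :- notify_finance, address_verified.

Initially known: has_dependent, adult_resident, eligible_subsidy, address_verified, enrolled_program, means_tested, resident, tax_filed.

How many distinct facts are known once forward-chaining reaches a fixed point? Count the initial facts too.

Round 1: (2) [over_18 :- adult_resident, address_verified.]; (4) [case_approved :- tax_filed, address_verified.]; (11) [priority_flag :- eligible_subsidy, address_verified.]; (15) [application_complete :- means_tested.]. New: over_18, case_approved, priority_flag, application_complete.
Round 2: (3) [exempt_fee :- application_complete, address_verified, over_18.]. New: exempt_fee.
Round 3: (6) [household_head :- exempt_fee, priority_flag.]; (8) [identity_verified :- eligible_subsidy, exempt_fee.]. New: household_head, identity_verified.
Round 4: (12) [eligible_tier1 :- household_head.]. New: eligible_tier1.
Round 5: (5) [age_verified :- eligible_tier1.]. New: age_verified.
Closure: {address_verified, adult_resident, age_verified, application_complete, case_approved, eligible_subsidy, eligible_tier1, enrolled_program, exempt_fee, has_dependent, household_head, identity_verified, means_tested, over_18, priority_flag, resident, tax_filed} — 17 facts.

17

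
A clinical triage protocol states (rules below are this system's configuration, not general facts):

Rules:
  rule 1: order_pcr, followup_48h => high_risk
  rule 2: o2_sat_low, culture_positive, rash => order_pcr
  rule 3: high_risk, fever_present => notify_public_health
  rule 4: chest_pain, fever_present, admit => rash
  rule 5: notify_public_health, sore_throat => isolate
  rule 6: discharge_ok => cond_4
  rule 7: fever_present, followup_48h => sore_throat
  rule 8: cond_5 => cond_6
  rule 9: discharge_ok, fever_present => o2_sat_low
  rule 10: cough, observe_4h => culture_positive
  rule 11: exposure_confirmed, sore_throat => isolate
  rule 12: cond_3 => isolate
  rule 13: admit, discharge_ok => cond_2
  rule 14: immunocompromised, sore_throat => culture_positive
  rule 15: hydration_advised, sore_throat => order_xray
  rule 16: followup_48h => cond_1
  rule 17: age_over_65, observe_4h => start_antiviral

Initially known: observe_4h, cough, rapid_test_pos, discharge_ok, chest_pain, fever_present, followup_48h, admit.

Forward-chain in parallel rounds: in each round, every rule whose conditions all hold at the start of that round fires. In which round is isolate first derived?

Round 1: rule 4 [chest_pain, fever_present, admit => rash]; rule 6 [discharge_ok => cond_4]; rule 7 [fever_present, followup_48h => sore_throat]; rule 9 [discharge_ok, fever_present => o2_sat_low]; rule 10 [cough, observe_4h => culture_positive]; rule 13 [admit, discharge_ok => cond_2]; rule 16 [followup_48h => cond_1]. Adds rash, cond_4, sore_throat, o2_sat_low, culture_positive, cond_2, cond_1.
Round 2: rule 2 [o2_sat_low, culture_positive, rash => order_pcr]. Adds order_pcr.
Round 3: rule 1 [order_pcr, followup_48h => high_risk]. Adds high_risk.
Round 4: rule 3 [high_risk, fever_present => notify_public_health]. Adds notify_public_health.
Round 5: rule 5 [notify_public_health, sore_throat => isolate]. Adds isolate.
isolate first appears in round 5.

5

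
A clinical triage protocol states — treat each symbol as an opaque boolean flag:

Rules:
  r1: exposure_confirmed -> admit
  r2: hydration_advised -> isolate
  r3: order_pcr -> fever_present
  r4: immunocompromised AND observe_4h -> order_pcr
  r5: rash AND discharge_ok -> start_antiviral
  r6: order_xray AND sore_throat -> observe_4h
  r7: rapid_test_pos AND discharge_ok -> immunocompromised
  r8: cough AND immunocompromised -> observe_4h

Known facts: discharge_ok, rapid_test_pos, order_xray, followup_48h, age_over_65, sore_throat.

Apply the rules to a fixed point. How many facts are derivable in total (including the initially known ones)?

10

Round 1: r6 [order_xray AND sore_throat -> observe_4h]; r7 [rapid_test_pos AND discharge_ok -> immunocompromised]. Adds observe_4h, immunocompromised.
Round 2: r4 [immunocompromised AND observe_4h -> order_pcr]. Adds order_pcr.
Round 3: r3 [order_pcr -> fever_present]. Adds fever_present.
Closure: {age_over_65, discharge_ok, fever_present, followup_48h, immunocompromised, observe_4h, order_pcr, order_xray, rapid_test_pos, sore_throat} — 10 facts.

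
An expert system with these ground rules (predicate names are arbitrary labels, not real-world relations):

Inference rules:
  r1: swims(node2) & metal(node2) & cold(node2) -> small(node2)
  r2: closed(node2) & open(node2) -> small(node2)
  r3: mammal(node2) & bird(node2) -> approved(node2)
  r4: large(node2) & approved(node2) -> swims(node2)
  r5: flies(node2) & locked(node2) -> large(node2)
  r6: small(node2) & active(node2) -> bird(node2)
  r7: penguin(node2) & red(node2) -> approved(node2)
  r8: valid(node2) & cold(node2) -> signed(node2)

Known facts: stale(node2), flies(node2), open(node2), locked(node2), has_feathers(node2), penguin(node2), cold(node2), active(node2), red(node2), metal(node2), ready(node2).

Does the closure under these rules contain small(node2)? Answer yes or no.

yes

Round 1 fires r5, r7, giving large(node2), approved(node2).
Round 2 fires r4, giving swims(node2).
Round 3 fires r1, giving small(node2).
Round 4 fires r6, giving bird(node2).
small(node2) appears in round 3, so it is derivable.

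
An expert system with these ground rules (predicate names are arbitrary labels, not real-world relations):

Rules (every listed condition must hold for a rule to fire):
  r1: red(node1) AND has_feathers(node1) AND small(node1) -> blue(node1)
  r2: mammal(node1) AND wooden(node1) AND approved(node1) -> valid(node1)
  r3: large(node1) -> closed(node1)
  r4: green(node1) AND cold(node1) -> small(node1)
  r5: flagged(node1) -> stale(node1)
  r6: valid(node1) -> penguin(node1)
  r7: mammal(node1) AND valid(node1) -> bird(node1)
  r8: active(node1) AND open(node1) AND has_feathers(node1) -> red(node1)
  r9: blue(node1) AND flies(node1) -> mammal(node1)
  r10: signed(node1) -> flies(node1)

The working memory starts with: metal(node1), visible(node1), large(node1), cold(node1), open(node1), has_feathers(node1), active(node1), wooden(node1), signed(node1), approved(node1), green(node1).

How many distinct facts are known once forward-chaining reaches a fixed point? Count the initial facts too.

Round 1 — r3, r4, r8, r10, derive closed(node1), small(node1), red(node1), flies(node1).
Round 2 — r1, derive blue(node1).
Round 3 — r9, derive mammal(node1).
Round 4 — r2, derive valid(node1).
Round 5 — r6, r7, derive penguin(node1), bird(node1).
Closure: {active(node1), approved(node1), bird(node1), blue(node1), closed(node1), cold(node1), flies(node1), green(node1), has_feathers(node1), large(node1), mammal(node1), metal(node1), open(node1), penguin(node1), red(node1), signed(node1), small(node1), valid(node1), visible(node1), wooden(node1)} — 20 facts.

20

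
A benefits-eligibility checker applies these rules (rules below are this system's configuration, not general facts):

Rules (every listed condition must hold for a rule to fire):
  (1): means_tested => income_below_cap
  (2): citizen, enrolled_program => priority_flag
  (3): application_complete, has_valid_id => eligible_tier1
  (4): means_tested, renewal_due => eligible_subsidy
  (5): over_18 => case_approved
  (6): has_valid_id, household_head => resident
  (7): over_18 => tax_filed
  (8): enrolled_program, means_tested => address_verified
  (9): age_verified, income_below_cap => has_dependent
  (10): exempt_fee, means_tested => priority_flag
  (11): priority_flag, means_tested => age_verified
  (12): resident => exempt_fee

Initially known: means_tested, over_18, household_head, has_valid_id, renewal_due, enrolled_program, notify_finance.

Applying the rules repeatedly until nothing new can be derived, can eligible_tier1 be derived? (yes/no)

Round 1: (1) [means_tested => income_below_cap]; (4) [means_tested, renewal_due => eligible_subsidy]; (5) [over_18 => case_approved]; (6) [has_valid_id, household_head => resident]; (7) [over_18 => tax_filed]; (8) [enrolled_program, means_tested => address_verified]. New: income_below_cap, eligible_subsidy, case_approved, resident, tax_filed, address_verified.
Round 2: (12) [resident => exempt_fee]. New: exempt_fee.
Round 3: (10) [exempt_fee, means_tested => priority_flag]. New: priority_flag.
Round 4: (11) [priority_flag, means_tested => age_verified]. New: age_verified.
Round 5: (9) [age_verified, income_below_cap => has_dependent]. New: has_dependent.
Fixed point reached. eligible_tier1 is concluded only by (3); (3) needs application_complete (never derived).

no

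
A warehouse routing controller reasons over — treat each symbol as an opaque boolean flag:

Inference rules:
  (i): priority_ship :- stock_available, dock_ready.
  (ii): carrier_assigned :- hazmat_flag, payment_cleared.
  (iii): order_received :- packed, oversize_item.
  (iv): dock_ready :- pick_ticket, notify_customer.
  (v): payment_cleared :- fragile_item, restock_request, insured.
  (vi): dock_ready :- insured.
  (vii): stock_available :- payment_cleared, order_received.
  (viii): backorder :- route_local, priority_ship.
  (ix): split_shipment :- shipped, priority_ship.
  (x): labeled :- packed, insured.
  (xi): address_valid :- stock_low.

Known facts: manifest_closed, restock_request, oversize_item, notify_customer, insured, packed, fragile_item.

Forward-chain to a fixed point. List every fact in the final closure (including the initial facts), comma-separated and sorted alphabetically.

dock_ready, fragile_item, insured, labeled, manifest_closed, notify_customer, order_received, oversize_item, packed, payment_cleared, priority_ship, restock_request, stock_available

Round 1: (iii) [order_received :- packed, oversize_item.]; (v) [payment_cleared :- fragile_item, restock_request, insured.]; (vi) [dock_ready :- insured.]; (x) [labeled :- packed, insured.]. New: order_received, payment_cleared, dock_ready, labeled.
Round 2: (vii) [stock_available :- payment_cleared, order_received.]. New: stock_available.
Round 3: (i) [priority_ship :- stock_available, dock_ready.]. New: priority_ship.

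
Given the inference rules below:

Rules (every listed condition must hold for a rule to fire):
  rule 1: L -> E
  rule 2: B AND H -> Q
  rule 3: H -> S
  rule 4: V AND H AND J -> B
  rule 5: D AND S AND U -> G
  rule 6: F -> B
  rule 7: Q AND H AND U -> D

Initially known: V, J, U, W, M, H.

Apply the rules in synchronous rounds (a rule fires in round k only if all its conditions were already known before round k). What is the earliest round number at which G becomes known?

Round 1: rule 3 [H -> S]; rule 4 [V AND H AND J -> B]. Adds S, B.
Round 2: rule 2 [B AND H -> Q]. Adds Q.
Round 3: rule 7 [Q AND H AND U -> D]. Adds D.
Round 4: rule 5 [D AND S AND U -> G]. Adds G.
G first appears in round 4.

4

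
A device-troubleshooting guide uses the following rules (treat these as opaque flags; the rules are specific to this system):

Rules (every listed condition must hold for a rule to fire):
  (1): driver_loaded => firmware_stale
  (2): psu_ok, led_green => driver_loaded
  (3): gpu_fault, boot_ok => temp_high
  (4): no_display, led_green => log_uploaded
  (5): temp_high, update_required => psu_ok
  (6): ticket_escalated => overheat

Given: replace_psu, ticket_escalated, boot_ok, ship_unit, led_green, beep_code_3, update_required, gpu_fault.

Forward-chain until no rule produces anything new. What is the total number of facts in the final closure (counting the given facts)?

Round 1: (3) [gpu_fault, boot_ok => temp_high]; (6) [ticket_escalated => overheat]. Adds temp_high, overheat.
Round 2: (5) [temp_high, update_required => psu_ok]. Adds psu_ok.
Round 3: (2) [psu_ok, led_green => driver_loaded]. Adds driver_loaded.
Round 4: (1) [driver_loaded => firmware_stale]. Adds firmware_stale.
Closure: {beep_code_3, boot_ok, driver_loaded, firmware_stale, gpu_fault, led_green, overheat, psu_ok, replace_psu, ship_unit, temp_high, ticket_escalated, update_required} — 13 facts.

13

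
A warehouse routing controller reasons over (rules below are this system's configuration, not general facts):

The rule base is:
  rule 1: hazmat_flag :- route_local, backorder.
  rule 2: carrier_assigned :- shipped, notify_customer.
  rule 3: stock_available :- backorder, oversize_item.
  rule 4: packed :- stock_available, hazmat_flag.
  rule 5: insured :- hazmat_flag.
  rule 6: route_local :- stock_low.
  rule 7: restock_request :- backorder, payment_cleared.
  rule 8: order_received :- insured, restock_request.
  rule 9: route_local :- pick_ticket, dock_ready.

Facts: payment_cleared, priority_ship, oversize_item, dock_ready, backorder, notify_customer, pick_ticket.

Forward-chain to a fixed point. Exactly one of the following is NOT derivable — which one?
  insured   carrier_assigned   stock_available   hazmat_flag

Round 1: rule 3 [stock_available :- backorder, oversize_item.]; rule 7 [restock_request :- backorder, payment_cleared.]; rule 9 [route_local :- pick_ticket, dock_ready.]. New: stock_available, restock_request, route_local.
Round 2: rule 1 [hazmat_flag :- route_local, backorder.]. New: hazmat_flag.
Round 3: rule 4 [packed :- stock_available, hazmat_flag.]; rule 5 [insured :- hazmat_flag.]. New: packed, insured.
Round 4: rule 8 [order_received :- insured, restock_request.]. New: order_received.
Derived: hazmat_flag (round 2), insured (round 3), stock_available (round 1). carrier_assigned never appears in any round.

carrier_assigned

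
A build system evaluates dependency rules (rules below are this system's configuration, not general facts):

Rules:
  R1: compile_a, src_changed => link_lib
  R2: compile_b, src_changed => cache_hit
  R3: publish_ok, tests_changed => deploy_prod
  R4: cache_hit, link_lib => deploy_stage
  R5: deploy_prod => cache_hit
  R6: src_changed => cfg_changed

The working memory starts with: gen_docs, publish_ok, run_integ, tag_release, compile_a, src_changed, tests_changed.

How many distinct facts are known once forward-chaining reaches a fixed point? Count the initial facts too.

12

Round 1: R1 [compile_a, src_changed => link_lib]; R3 [publish_ok, tests_changed => deploy_prod]; R6 [src_changed => cfg_changed]. New: link_lib, deploy_prod, cfg_changed.
Round 2: R5 [deploy_prod => cache_hit]. New: cache_hit.
Round 3: R4 [cache_hit, link_lib => deploy_stage]. New: deploy_stage.
Closure: {cache_hit, cfg_changed, compile_a, deploy_prod, deploy_stage, gen_docs, link_lib, publish_ok, run_integ, src_changed, tag_release, tests_changed} — 12 facts.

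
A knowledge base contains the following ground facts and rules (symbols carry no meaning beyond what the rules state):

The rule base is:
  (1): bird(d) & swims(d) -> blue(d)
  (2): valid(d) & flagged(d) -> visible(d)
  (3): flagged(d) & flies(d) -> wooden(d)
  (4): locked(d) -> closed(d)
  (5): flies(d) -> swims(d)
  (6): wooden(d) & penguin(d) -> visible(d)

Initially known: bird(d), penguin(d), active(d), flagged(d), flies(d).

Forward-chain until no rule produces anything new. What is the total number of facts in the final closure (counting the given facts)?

Round 1: (3) [flagged(d) & flies(d) -> wooden(d)]; (5) [flies(d) -> swims(d)]. Adds wooden(d), swims(d).
Round 2: (1) [bird(d) & swims(d) -> blue(d)]; (6) [wooden(d) & penguin(d) -> visible(d)]. Adds blue(d), visible(d).
Closure: {active(d), bird(d), blue(d), flagged(d), flies(d), penguin(d), swims(d), visible(d), wooden(d)} — 9 facts.

9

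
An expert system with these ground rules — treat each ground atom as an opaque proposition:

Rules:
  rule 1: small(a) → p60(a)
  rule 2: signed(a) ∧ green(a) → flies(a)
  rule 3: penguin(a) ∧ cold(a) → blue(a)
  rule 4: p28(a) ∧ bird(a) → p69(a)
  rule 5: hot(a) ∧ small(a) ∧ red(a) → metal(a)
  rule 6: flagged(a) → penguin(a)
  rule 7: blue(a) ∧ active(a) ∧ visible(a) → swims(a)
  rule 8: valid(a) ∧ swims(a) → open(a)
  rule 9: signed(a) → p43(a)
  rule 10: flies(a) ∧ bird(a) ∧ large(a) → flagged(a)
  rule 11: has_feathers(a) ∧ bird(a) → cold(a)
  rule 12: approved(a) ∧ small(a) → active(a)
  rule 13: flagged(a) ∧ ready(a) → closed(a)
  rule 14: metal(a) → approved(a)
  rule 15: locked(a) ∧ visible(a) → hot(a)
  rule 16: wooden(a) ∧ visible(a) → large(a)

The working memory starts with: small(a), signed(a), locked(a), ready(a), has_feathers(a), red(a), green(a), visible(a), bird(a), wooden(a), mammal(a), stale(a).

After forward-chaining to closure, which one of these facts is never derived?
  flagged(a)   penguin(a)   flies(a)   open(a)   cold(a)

Round 1: rule 1 [small(a) → p60(a)]; rule 2 [signed(a) ∧ green(a) → flies(a)]; rule 9 [signed(a) → p43(a)]; rule 11 [has_feathers(a) ∧ bird(a) → cold(a)]; rule 15 [locked(a) ∧ visible(a) → hot(a)]; rule 16 [wooden(a) ∧ visible(a) → large(a)]. New: p60(a), flies(a), p43(a), cold(a), hot(a), large(a).
Round 2: rule 5 [hot(a) ∧ small(a) ∧ red(a) → metal(a)]; rule 10 [flies(a) ∧ bird(a) ∧ large(a) → flagged(a)]. New: metal(a), flagged(a).
Round 3: rule 6 [flagged(a) → penguin(a)]; rule 13 [flagged(a) ∧ ready(a) → closed(a)]; rule 14 [metal(a) → approved(a)]. New: penguin(a), closed(a), approved(a).
Round 4: rule 3 [penguin(a) ∧ cold(a) → blue(a)]; rule 12 [approved(a) ∧ small(a) → active(a)]. New: blue(a), active(a).
Round 5: rule 7 [blue(a) ∧ active(a) ∧ visible(a) → swims(a)]. New: swims(a).
Derived: penguin(a) (round 3), flies(a) (round 1), cold(a) (round 1), flagged(a) (round 2). open(a) never appears in any round.

open(a)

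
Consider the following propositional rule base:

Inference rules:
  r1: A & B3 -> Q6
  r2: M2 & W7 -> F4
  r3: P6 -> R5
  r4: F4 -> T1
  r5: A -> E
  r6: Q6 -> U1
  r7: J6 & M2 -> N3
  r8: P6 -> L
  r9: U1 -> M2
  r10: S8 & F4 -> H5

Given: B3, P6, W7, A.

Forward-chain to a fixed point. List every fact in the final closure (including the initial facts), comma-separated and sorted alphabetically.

A, B3, E, F4, L, M2, P6, Q6, R5, T1, U1, W7

Round 1 fires r1, r3, r5, r8, giving Q6, R5, E, L.
Round 2 fires r6, giving U1.
Round 3 fires r9, giving M2.
Round 4 fires r2, giving F4.
Round 5 fires r4, giving T1.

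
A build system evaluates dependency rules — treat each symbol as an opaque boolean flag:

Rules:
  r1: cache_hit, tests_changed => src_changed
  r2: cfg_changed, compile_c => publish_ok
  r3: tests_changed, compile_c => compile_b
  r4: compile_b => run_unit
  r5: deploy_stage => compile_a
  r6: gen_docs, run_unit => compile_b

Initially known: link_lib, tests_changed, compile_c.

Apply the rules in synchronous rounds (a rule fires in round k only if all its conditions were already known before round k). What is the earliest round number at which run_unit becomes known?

2

[1] r3 [tests_changed, compile_c => compile_b]. ⇒ new: compile_b.
[2] r4 [compile_b => run_unit]. ⇒ new: run_unit.
run_unit first appears in round 2.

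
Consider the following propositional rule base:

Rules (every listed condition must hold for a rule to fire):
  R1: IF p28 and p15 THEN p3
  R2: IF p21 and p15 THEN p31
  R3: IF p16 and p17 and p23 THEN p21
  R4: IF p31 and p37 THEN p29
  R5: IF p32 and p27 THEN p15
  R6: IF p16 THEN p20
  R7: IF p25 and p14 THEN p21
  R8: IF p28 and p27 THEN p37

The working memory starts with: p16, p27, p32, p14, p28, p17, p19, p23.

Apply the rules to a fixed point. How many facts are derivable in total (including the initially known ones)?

15

Round 1: R3 [IF p16 and p17 and p23 THEN p21]; R5 [IF p32 and p27 THEN p15]; R6 [IF p16 THEN p20]; R8 [IF p28 and p27 THEN p37]. Adds p21, p15, p20, p37.
Round 2: R1 [IF p28 and p15 THEN p3]; R2 [IF p21 and p15 THEN p31]. Adds p3, p31.
Round 3: R4 [IF p31 and p37 THEN p29]. Adds p29.
Closure: {p14, p15, p16, p17, p19, p20, p21, p23, p27, p28, p29, p3, p31, p32, p37} — 15 facts.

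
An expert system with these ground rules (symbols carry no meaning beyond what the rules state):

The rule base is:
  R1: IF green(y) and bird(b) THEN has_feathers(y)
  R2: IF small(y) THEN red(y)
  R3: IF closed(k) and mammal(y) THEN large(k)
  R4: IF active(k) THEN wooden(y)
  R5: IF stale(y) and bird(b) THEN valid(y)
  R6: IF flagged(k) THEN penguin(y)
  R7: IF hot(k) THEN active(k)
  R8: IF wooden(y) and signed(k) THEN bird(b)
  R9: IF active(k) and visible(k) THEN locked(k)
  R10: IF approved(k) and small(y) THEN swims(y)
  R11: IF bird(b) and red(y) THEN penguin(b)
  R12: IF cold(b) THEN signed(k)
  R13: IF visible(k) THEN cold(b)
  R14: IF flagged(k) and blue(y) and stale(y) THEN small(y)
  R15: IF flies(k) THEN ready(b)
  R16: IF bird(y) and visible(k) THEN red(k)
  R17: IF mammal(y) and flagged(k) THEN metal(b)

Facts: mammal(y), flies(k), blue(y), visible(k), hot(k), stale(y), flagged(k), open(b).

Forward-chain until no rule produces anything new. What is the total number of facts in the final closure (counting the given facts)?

Round 1: R6 [IF flagged(k) THEN penguin(y)]; R7 [IF hot(k) THEN active(k)]; R13 [IF visible(k) THEN cold(b)]; R14 [IF flagged(k) and blue(y) and stale(y) THEN small(y)]; R15 [IF flies(k) THEN ready(b)]; R17 [IF mammal(y) and flagged(k) THEN metal(b)]. New: penguin(y), active(k), cold(b), small(y), ready(b), metal(b).
Round 2: R2 [IF small(y) THEN red(y)]; R4 [IF active(k) THEN wooden(y)]; R9 [IF active(k) and visible(k) THEN locked(k)]; R12 [IF cold(b) THEN signed(k)]. New: red(y), wooden(y), locked(k), signed(k).
Round 3: R8 [IF wooden(y) and signed(k) THEN bird(b)]. New: bird(b).
Round 4: R5 [IF stale(y) and bird(b) THEN valid(y)]; R11 [IF bird(b) and red(y) THEN penguin(b)]. New: valid(y), penguin(b).
Closure: {active(k), bird(b), blue(y), cold(b), flagged(k), flies(k), hot(k), locked(k), mammal(y), metal(b), open(b), penguin(b), penguin(y), ready(b), red(y), signed(k), small(y), stale(y), valid(y), visible(k), wooden(y)} — 21 facts.

21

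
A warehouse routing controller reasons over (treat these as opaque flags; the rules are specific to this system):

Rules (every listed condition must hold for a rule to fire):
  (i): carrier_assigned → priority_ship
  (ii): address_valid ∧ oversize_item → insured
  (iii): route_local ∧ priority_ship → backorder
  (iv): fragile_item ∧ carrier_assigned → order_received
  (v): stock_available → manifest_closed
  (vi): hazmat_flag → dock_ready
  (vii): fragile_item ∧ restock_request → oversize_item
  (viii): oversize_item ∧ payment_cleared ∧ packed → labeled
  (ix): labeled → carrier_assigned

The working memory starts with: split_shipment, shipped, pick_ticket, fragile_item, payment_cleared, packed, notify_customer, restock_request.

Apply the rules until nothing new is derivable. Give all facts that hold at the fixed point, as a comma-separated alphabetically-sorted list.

Round 1: (vii) [fragile_item ∧ restock_request → oversize_item]. Adds oversize_item.
Round 2: (viii) [oversize_item ∧ payment_cleared ∧ packed → labeled]. Adds labeled.
Round 3: (ix) [labeled → carrier_assigned]. Adds carrier_assigned.
Round 4: (i) [carrier_assigned → priority_ship]; (iv) [fragile_item ∧ carrier_assigned → order_received]. Adds priority_ship, order_received.

carrier_assigned, fragile_item, labeled, notify_customer, order_received, oversize_item, packed, payment_cleared, pick_ticket, priority_ship, restock_request, shipped, split_shipment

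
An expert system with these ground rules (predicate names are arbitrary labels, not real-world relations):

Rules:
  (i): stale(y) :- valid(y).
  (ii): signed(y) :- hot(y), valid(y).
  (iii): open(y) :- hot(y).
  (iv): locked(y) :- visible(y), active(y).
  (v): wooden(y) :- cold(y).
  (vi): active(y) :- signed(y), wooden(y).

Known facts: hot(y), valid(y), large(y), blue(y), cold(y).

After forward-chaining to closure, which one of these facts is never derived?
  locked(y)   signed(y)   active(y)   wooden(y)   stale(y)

[1] (i) [stale(y) :- valid(y).]; (ii) [signed(y) :- hot(y), valid(y).]; (iii) [open(y) :- hot(y).]; (v) [wooden(y) :- cold(y).]. ⇒ new: stale(y), signed(y), open(y), wooden(y).
[2] (vi) [active(y) :- signed(y), wooden(y).]. ⇒ new: active(y).
Derived: stale(y) (round 1), signed(y) (round 1), active(y) (round 2), wooden(y) (round 1). locked(y) never appears in any round.

locked(y)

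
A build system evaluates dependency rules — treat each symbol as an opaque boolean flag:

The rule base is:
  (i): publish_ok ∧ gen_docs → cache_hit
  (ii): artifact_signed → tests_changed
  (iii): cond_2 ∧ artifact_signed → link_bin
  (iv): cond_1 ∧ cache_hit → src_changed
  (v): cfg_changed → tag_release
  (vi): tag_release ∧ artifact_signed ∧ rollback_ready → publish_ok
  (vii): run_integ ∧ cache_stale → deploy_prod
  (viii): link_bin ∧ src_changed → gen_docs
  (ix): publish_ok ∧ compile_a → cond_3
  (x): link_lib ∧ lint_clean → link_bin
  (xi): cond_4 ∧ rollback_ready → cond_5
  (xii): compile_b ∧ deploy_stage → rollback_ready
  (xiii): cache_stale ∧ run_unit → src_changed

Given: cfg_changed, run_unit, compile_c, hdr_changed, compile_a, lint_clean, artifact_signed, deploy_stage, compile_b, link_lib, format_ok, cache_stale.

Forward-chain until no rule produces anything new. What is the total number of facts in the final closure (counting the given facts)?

[1] (ii) [artifact_signed → tests_changed]; (v) [cfg_changed → tag_release]; (x) [link_lib ∧ lint_clean → link_bin]; (xii) [compile_b ∧ deploy_stage → rollback_ready]; (xiii) [cache_stale ∧ run_unit → src_changed]. ⇒ new: tests_changed, tag_release, link_bin, rollback_ready, src_changed.
[2] (vi) [tag_release ∧ artifact_signed ∧ rollback_ready → publish_ok]; (viii) [link_bin ∧ src_changed → gen_docs]. ⇒ new: publish_ok, gen_docs.
[3] (i) [publish_ok ∧ gen_docs → cache_hit]; (ix) [publish_ok ∧ compile_a → cond_3]. ⇒ new: cache_hit, cond_3.
Closure: {artifact_signed, cache_hit, cache_stale, cfg_changed, compile_a, compile_b, compile_c, cond_3, deploy_stage, format_ok, gen_docs, hdr_changed, link_bin, link_lib, lint_clean, publish_ok, rollback_ready, run_unit, src_changed, tag_release, tests_changed} — 21 facts.

21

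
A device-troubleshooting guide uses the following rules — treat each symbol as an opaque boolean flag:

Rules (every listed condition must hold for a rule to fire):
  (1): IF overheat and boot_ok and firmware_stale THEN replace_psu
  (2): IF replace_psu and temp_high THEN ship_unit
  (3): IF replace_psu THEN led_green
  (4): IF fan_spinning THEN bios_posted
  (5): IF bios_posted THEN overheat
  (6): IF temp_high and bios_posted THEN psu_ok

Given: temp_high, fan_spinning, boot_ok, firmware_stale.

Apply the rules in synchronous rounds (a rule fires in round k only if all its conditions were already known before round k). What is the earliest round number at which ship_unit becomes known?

4

Round 1: (4) [IF fan_spinning THEN bios_posted]. New: bios_posted.
Round 2: (5) [IF bios_posted THEN overheat]; (6) [IF temp_high and bios_posted THEN psu_ok]. New: overheat, psu_ok.
Round 3: (1) [IF overheat and boot_ok and firmware_stale THEN replace_psu]. New: replace_psu.
Round 4: (2) [IF replace_psu and temp_high THEN ship_unit]; (3) [IF replace_psu THEN led_green]. New: ship_unit, led_green.
ship_unit first appears in round 4.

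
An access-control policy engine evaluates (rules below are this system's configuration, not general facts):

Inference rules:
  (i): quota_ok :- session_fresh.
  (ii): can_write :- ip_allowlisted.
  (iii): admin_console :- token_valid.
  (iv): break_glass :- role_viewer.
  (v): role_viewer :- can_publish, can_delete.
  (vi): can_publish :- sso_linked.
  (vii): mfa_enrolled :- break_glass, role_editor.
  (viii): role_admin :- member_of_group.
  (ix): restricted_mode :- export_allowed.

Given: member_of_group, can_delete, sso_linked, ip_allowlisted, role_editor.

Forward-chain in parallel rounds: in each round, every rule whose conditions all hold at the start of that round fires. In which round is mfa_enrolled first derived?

Round 1: (ii) [can_write :- ip_allowlisted.]; (vi) [can_publish :- sso_linked.]; (viii) [role_admin :- member_of_group.]. Adds can_write, can_publish, role_admin.
Round 2: (v) [role_viewer :- can_publish, can_delete.]. Adds role_viewer.
Round 3: (iv) [break_glass :- role_viewer.]. Adds break_glass.
Round 4: (vii) [mfa_enrolled :- break_glass, role_editor.]. Adds mfa_enrolled.
mfa_enrolled first appears in round 4.

4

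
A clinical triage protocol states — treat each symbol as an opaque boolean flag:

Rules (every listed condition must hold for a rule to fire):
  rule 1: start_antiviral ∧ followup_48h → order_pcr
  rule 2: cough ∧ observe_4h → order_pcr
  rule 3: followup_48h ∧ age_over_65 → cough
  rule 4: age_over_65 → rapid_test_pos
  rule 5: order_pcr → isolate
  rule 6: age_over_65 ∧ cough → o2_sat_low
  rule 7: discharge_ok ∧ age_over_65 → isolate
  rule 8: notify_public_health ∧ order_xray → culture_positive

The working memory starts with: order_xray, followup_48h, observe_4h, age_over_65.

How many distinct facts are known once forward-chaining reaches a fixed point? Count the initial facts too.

9

[1] rule 3 [followup_48h ∧ age_over_65 → cough]; rule 4 [age_over_65 → rapid_test_pos]. ⇒ new: cough, rapid_test_pos.
[2] rule 2 [cough ∧ observe_4h → order_pcr]; rule 6 [age_over_65 ∧ cough → o2_sat_low]. ⇒ new: order_pcr, o2_sat_low.
[3] rule 5 [order_pcr → isolate]. ⇒ new: isolate.
Closure: {age_over_65, cough, followup_48h, isolate, o2_sat_low, observe_4h, order_pcr, order_xray, rapid_test_pos} — 9 facts.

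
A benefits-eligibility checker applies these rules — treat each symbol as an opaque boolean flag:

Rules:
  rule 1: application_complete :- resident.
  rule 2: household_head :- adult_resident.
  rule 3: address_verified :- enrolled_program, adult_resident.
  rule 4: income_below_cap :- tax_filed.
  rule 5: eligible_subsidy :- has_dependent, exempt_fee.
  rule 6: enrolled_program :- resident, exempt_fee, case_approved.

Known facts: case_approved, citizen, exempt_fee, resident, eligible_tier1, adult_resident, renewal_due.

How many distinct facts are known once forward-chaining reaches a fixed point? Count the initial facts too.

[1] rule 1 [application_complete :- resident.]; rule 2 [household_head :- adult_resident.]; rule 6 [enrolled_program :- resident, exempt_fee, case_approved.]. ⇒ new: application_complete, household_head, enrolled_program.
[2] rule 3 [address_verified :- enrolled_program, adult_resident.]. ⇒ new: address_verified.
Closure: {address_verified, adult_resident, application_complete, case_approved, citizen, eligible_tier1, enrolled_program, exempt_fee, household_head, renewal_due, resident} — 11 facts.

11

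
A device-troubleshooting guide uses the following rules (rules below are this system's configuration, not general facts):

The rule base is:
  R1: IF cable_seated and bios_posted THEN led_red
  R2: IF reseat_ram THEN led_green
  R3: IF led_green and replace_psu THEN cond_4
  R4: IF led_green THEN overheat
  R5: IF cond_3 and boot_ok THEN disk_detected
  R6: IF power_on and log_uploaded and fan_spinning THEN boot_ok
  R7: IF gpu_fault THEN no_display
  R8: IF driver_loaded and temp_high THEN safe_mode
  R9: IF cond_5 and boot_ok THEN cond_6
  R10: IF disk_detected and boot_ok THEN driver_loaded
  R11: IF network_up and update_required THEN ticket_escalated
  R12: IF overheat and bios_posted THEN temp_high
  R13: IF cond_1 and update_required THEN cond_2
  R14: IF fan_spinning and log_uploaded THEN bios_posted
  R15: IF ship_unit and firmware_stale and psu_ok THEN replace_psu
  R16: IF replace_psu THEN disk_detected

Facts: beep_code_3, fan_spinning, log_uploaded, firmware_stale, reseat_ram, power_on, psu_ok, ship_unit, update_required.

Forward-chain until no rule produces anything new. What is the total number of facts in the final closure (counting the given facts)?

[1] R2 [IF reseat_ram THEN led_green]; R6 [IF power_on and log_uploaded and fan_spinning THEN boot_ok]; R14 [IF fan_spinning and log_uploaded THEN bios_posted]; R15 [IF ship_unit and firmware_stale and psu_ok THEN replace_psu]. ⇒ new: led_green, boot_ok, bios_posted, replace_psu.
[2] R3 [IF led_green and replace_psu THEN cond_4]; R4 [IF led_green THEN overheat]; R16 [IF replace_psu THEN disk_detected]. ⇒ new: cond_4, overheat, disk_detected.
[3] R10 [IF disk_detected and boot_ok THEN driver_loaded]; R12 [IF overheat and bios_posted THEN temp_high]. ⇒ new: driver_loaded, temp_high.
[4] R8 [IF driver_loaded and temp_high THEN safe_mode]. ⇒ new: safe_mode.
Closure: {beep_code_3, bios_posted, boot_ok, cond_4, disk_detected, driver_loaded, fan_spinning, firmware_stale, led_green, log_uploaded, overheat, power_on, psu_ok, replace_psu, reseat_ram, safe_mode, ship_unit, temp_high, update_required} — 19 facts.

19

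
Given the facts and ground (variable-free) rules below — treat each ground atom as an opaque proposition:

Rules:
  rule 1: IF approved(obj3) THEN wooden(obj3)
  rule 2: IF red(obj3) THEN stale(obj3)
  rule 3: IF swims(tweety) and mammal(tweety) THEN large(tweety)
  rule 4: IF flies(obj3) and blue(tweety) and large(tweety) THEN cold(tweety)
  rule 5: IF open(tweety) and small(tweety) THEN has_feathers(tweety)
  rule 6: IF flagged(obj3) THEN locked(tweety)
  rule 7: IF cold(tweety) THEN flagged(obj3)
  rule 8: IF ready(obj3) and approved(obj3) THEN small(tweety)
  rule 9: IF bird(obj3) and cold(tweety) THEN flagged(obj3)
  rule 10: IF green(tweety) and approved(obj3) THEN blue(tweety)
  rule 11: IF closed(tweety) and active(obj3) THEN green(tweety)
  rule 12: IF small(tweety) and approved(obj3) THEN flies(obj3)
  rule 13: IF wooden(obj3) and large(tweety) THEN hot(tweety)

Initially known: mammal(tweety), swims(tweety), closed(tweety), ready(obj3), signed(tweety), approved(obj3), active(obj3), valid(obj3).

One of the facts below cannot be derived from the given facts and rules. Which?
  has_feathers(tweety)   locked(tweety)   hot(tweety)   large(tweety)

[1] rule 1 [IF approved(obj3) THEN wooden(obj3)]; rule 3 [IF swims(tweety) and mammal(tweety) THEN large(tweety)]; rule 8 [IF ready(obj3) and approved(obj3) THEN small(tweety)]; rule 11 [IF closed(tweety) and active(obj3) THEN green(tweety)]. ⇒ new: wooden(obj3), large(tweety), small(tweety), green(tweety).
[2] rule 10 [IF green(tweety) and approved(obj3) THEN blue(tweety)]; rule 12 [IF small(tweety) and approved(obj3) THEN flies(obj3)]; rule 13 [IF wooden(obj3) and large(tweety) THEN hot(tweety)]. ⇒ new: blue(tweety), flies(obj3), hot(tweety).
[3] rule 4 [IF flies(obj3) and blue(tweety) and large(tweety) THEN cold(tweety)]. ⇒ new: cold(tweety).
[4] rule 7 [IF cold(tweety) THEN flagged(obj3)]. ⇒ new: flagged(obj3).
[5] rule 6 [IF flagged(obj3) THEN locked(tweety)]. ⇒ new: locked(tweety).
Derived: hot(tweety) (round 2), locked(tweety) (round 5), large(tweety) (round 1). has_feathers(tweety) never appears in any round.

has_feathers(tweety)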